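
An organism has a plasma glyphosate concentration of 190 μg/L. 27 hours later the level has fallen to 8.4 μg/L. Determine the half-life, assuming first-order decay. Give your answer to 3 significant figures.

6.00 hours

A/A₀ = 8.4/190 ≈ 0.044211.
n = log₂(22.619) ≈ 4.4995 half-lives elapsed in 27 hours.
t½ = 27/4.4995 ≈ 6.0007 hours.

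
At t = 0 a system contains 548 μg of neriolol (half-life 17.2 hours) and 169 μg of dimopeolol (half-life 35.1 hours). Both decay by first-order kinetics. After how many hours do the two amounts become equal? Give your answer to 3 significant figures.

57.2 hours

Set 548·(1/2)^(t/17.2) = 169·(1/2)^(t/35.1).
Taking log₂: log₂(548/169) = t·(1/17.2 − 1/35.1).
log₂(3.2426) = 1.6972; 1/17.2 − 1/35.1 = 0.02965.
t = 1.6972 / 0.02965 ≈ 57.241 hours.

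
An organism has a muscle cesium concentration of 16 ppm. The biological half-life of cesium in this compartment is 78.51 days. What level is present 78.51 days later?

8 ppm

Elapsed time is 1 half-life (78.51/78.51).
Each half-life halves the amount: 16 × (1/2)^1 = 16/2 = 8 ppm.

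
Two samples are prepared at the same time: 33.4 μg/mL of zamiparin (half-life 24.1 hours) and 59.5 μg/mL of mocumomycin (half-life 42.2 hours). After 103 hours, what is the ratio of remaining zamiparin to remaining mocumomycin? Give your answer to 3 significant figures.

0.158

zamiparin: 33.4 × (1/2)^(103/24.1) = 33.4 × (1/2)^4.2739 ≈ 1.7266 μg/mL.
mocumomycin: 59.5 × (1/2)^(103/42.2) = 59.5 × (1/2)^2.4408 ≈ 10.959 μg/mL.
Ratio ≈ 1.7266 / 10.959 ≈ 0.15755.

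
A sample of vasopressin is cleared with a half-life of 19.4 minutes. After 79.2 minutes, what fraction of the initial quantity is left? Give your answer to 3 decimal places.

n = 79.2/19.4 ≈ 4.0825 half-lives.
Fraction remaining = (1/2)^4.0825 ≈ 0.059027.

0.059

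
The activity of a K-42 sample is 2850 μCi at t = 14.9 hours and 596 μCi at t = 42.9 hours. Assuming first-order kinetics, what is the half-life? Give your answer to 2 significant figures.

Over Δt = 42.9 − 14.9 = 28 hours, the level fell by a factor of 2850/596 ≈ 4.7819.
n = log₂(4.7819) ≈ 2.2576 half-lives, so t½ = 28/2.2576 ≈ 12.403 hours.

12 hours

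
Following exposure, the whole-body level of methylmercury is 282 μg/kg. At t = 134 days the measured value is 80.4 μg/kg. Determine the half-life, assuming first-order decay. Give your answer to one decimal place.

74.0 days

A/A₀ = 80.4/282 ≈ 0.28511.
n = log₂(3.5075) ≈ 1.8104 half-lives elapsed in 134 days.
t½ = 134/1.8104 ≈ 74.016 days.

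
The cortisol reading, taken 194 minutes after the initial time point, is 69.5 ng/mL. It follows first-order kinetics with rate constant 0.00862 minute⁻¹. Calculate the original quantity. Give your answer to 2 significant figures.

370 ng/mL

t½ = ln 2 / k = 0.69315 / 0.00862 ≈ 80.412 minutes.
Number of half-lives elapsed: n = 194/80.412 ≈ 2.4126.
A₀ = A × 2^n = 69.5 × 2^2.4126 = 69.5 × 5.3243 ≈ 370.04 ng/mL.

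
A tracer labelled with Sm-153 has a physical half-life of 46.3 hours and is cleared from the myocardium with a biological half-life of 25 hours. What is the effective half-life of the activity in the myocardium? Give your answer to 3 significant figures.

16.2 hours

1/t_eff = 1/t_phys + 1/t_biol = 1/46.3 + 1/25 = 0.061598 per hour.
t_eff = 46.3 × 25 / (46.3 + 25) ≈ 16.234 hours.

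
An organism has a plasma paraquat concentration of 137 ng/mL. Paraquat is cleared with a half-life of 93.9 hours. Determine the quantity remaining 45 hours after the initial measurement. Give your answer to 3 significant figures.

98.3 ng/mL

Number of half-lives: n = 45/93.9 ≈ 0.47923.
Remaining = 137 × (1/2)^0.47923 = 137 × 0.71736 ≈ 98.278 ng/mL.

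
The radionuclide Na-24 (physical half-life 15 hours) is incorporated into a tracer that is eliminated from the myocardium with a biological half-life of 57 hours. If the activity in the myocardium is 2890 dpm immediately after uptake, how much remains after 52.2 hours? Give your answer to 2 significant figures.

140 dpm

1/t_eff = 1/t_phys + 1/t_biol = 1/15 + 1/57 = 0.084211 per hour.
t_eff = 15 × 57 / (15 + 57) ≈ 11.875 hours.
Remaining = 2890 × (1/2)^(52.2/11.875) = 2890 × (1/2)^4.3958 ≈ 137.29 dpm.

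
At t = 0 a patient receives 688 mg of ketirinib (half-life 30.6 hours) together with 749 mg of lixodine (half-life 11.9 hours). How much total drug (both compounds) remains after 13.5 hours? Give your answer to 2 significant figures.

ketirinib: 688 × (1/2)^(13.5/30.6) = 688 × (1/2)^0.44118 ≈ 506.74 mg.
lixodine: 749 × (1/2)^(13.5/11.9) = 749 × (1/2)^1.1345 ≈ 341.18 mg.
Total = 506.74 + 341.18 ≈ 847.91 mg.

850 mg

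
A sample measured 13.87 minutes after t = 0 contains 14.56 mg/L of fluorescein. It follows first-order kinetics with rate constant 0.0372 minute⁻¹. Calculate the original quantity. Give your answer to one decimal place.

24.4 mg/L

t½ = ln 2 / λ = 0.69315 / 0.0372 ≈ 18.633 minutes.
Number of half-lives elapsed: n = 13.87/18.633 ≈ 0.74438.
A₀ = A × 2^n = 14.56 × 2^0.74438 = 14.56 × 1.6753 ≈ 24.392 mg/L.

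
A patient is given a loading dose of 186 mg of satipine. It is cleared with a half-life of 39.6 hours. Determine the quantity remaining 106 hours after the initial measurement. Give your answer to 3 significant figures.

29.1 mg

Number of half-lives: n = 106/39.6 ≈ 2.6768.
Remaining = 186 × (1/2)^2.6768 = 186 × 0.15639 ≈ 29.089 mg.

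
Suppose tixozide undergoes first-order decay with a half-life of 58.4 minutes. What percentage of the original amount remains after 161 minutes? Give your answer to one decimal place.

n = 161/58.4 ≈ 2.7568 half-lives.
Fraction remaining = (1/2)^2.7568 ≈ 0.14795, i.e. 14.795%.

14.8%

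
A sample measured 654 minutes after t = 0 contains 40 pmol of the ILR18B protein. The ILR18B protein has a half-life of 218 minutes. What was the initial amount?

Number of half-lives elapsed: n = 654/218 ≈ 3.
A₀ = A × 2^n = 40 × 2^3 = 40 × 8 ≈ 320 pmol.

320 pmol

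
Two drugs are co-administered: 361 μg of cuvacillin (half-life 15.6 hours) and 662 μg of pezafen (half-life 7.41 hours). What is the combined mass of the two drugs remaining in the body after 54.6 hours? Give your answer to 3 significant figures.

cuvacillin: 361 × (1/2)^(54.6/15.6) = 361 × (1/2)^3.5 ≈ 31.908 μg.
pezafen: 662 × (1/2)^(54.6/7.41) = 662 × (1/2)^7.3684 ≈ 4.0063 μg.
Total = 31.908 + 4.0063 ≈ 35.914 μg.

35.9 μg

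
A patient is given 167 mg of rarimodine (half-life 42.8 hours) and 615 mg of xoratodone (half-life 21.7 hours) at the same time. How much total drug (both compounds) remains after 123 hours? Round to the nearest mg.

35 mg

rarimodine: 167 × (1/2)^(123/42.8) = 167 × (1/2)^2.8738 ≈ 22.783 mg.
xoratodone: 615 × (1/2)^(123/21.7) = 615 × (1/2)^5.6682 ≈ 12.094 mg.
Total = 22.783 + 12.094 ≈ 34.877 mg.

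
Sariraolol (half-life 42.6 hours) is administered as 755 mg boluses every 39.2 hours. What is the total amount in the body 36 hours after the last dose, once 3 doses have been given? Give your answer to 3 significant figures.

760 mg

The 3 doses were given 114.4, 75.2, 36 hours ago.
Total = 755·(1/2)^(114.4/42.6) + 755·(1/2)^(75.2/42.6) + 755·(1/2)^(36/42.6)
      = 117.37 + 222.1 + 420.3 ≈ 759.76 mg.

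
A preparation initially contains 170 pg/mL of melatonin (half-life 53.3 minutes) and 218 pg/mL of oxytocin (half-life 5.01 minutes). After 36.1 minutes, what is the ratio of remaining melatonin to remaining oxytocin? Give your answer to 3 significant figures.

72.0

melatonin: 170 × (1/2)^(36.1/53.3) = 170 × (1/2)^0.6773 ≈ 106.31 pg/mL.
oxytocin: 218 × (1/2)^(36.1/5.01) = 218 × (1/2)^7.2056 ≈ 1.4769 pg/mL.
Ratio ≈ 106.31 / 1.4769 ≈ 71.979.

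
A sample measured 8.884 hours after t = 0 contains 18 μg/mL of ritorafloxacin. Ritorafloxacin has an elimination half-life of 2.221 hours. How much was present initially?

Number of half-lives elapsed: n = 8.884/2.221 ≈ 4.
A₀ = A × 2^n = 18 × 2^4 = 18 × 16 ≈ 288 μg/mL.

288 μg/mL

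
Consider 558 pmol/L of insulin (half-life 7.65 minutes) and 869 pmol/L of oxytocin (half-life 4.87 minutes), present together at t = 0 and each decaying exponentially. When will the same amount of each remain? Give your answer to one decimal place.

8.6 minutes

Set 558·(1/2)^(t/7.65) = 869·(1/2)^(t/4.87).
Taking log₂: log₂(558/869) = t·(1/7.65 − 1/4.87).
log₂(0.64212) = -0.63909; 1/7.65 − 1/4.87 = -0.07462.
t = -0.63909 / -0.07462 ≈ 8.5646 minutes.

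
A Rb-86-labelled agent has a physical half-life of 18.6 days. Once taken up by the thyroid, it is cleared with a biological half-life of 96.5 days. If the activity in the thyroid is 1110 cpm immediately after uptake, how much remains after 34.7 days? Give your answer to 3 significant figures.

1/t_eff = 1/t_phys + 1/t_biol = 1/18.6 + 1/96.5 = 0.064126 per day.
t_eff = 18.6 × 96.5 / (18.6 + 96.5) ≈ 15.594 days.
Remaining = 1110 × (1/2)^(34.7/15.594) = 1110 × (1/2)^2.2252 ≈ 237.4 cpm.

237 cpm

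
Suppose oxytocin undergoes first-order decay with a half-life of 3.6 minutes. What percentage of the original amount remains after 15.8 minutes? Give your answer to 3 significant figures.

4.77%

n = 15.8/3.6 ≈ 4.3889 half-lives.
Fraction remaining = (1/2)^4.3889 ≈ 0.047732, i.e. 4.7732%.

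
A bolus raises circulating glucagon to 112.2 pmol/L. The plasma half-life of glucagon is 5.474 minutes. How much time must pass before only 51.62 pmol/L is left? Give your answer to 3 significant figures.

6.13 minutes

Fraction remaining = 51.62/112.2 ≈ 0.46007.
n = log₂(112.2/51.62) = ln(2.1736)/ln 2 ≈ 1.1201 half-lives.
t = n × t½ = 1.1201 × 5.474 ≈ 6.1313 minutes.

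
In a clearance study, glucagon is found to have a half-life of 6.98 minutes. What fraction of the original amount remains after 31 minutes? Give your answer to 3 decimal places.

n = 31/6.98 ≈ 4.4413 half-lives.
Fraction remaining = (1/2)^4.4413 ≈ 0.046031.

0.046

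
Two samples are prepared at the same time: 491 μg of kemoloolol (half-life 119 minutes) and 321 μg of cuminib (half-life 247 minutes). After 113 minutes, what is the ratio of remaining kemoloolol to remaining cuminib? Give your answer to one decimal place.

1.1

kemoloolol: 491 × (1/2)^(113/119) = 491 × (1/2)^0.94958 ≈ 254.23 μg.
cuminib: 321 × (1/2)^(113/247) = 321 × (1/2)^0.45749 ≈ 233.77 μg.
Ratio ≈ 254.23 / 233.77 ≈ 1.0875.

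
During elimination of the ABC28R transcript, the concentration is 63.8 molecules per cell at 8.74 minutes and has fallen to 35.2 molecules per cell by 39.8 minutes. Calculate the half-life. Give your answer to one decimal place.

36.2 minutes

Over Δt = 39.8 − 8.74 = 31.06 minutes, the level fell by a factor of 63.8/35.2 ≈ 1.8125.
n = log₂(1.8125) ≈ 0.85798 half-lives, so t½ = 31.06/0.85798 ≈ 36.201 minutes.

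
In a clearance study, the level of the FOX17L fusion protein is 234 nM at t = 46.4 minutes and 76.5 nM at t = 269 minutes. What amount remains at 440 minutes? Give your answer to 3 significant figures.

Over Δt = 269 − 46.4 = 222.6 minutes, the level fell by a factor of 234/76.5 ≈ 3.0588.
n = log₂(3.0588) ≈ 1.613 half-lives, so t½ = 222.6/1.613 ≈ 138.01 minutes.
From t = 269 to t = 440: 76.5 × (1/2)^((440−269)/138.01) ≈ 32.409 nM.

32.4 nM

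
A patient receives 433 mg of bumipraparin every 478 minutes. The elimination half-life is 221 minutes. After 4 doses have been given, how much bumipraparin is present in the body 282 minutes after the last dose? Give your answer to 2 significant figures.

The 4 doses were given 1716, 1238, 760, 282 minutes ago.
Total = 433·(1/2)^(1716/221) + 433·(1/2)^(1238/221) + 433·(1/2)^(760/221) + 433·(1/2)^(282/221)
      = 1.991 + 8.9161 + 39.927 + 178.8 ≈ 229.63 mg.

230 mg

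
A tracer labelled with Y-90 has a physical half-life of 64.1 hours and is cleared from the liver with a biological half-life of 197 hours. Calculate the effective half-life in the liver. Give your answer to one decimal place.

1/t_eff = 1/t_phys + 1/t_biol = 1/64.1 + 1/197 = 0.020677 per hour.
t_eff = 64.1 × 197 / (64.1 + 197) ≈ 48.363 hours.

48.4 hours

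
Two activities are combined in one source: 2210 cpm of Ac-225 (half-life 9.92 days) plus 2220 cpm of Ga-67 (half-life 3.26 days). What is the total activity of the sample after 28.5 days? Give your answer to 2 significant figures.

310 cpm

Ac-225: 2210 × (1/2)^(28.5/9.92) = 2210 × (1/2)^2.873 ≈ 301.67 cpm.
Ga-67: 2220 × (1/2)^(28.5/3.26) = 2220 × (1/2)^8.7423 ≈ 5.1838 cpm.
Total = 301.67 + 5.1838 ≈ 306.86 cpm.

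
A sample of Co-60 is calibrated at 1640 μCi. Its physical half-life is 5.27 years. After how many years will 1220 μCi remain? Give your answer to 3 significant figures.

2.25 years

Fraction remaining = 1220/1640 ≈ 0.7439.
n = log₂(1640/1220) = ln(1.3443)/ln 2 ≈ 0.42681 half-lives.
t = n × t½ = 0.42681 × 5.27 ≈ 2.2493 years.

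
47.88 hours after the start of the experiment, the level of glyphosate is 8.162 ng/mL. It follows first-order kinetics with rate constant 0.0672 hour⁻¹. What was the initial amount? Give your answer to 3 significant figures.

204 ng/mL

t½ = ln 2 / k = 0.69315 / 0.0672 ≈ 10.315 hours.
Number of half-lives elapsed: n = 47.88/10.315 ≈ 4.6419.
A₀ = A × 2^n = 8.162 × 2^4.6419 = 8.162 × 24.967 ≈ 203.78 ng/mL.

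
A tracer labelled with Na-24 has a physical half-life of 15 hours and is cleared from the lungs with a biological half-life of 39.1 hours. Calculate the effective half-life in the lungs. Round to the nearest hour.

1/t_eff = 1/t_phys + 1/t_biol = 1/15 + 1/39.1 = 0.092242 per hour.
t_eff = 15 × 39.1 / (15 + 39.1) ≈ 10.841 hours.

11 hours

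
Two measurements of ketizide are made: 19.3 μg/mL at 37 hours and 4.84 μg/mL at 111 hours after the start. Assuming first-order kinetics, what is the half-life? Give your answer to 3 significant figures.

37.1 hours

Over Δt = 111 − 37 = 74 hours, the level fell by a factor of 19.3/4.84 ≈ 3.9876.
n = log₂(3.9876) ≈ 1.9955 half-lives, so t½ = 74/1.9955 ≈ 37.083 hours.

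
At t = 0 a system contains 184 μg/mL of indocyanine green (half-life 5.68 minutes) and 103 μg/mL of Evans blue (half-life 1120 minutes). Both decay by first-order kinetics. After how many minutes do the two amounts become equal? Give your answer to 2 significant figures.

4.8 minutes

Set 184·(1/2)^(t/5.68) = 103·(1/2)^(t/1120).
Taking log₂: log₂(184/103) = t·(1/5.68 − 1/1120).
log₂(1.7864) = 0.83706; 1/5.68 − 1/1120 = 0.17516.
t = 0.83706 / 0.17516 ≈ 4.7787 minutes.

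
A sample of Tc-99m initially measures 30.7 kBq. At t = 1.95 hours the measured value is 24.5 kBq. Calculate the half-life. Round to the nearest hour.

6 hours

A/A₀ = 24.5/30.7 ≈ 0.79805.
n = log₂(1.2531) ≈ 0.32546 half-lives elapsed in 1.95 hours.
t½ = 1.95/0.32546 ≈ 5.9916 hours.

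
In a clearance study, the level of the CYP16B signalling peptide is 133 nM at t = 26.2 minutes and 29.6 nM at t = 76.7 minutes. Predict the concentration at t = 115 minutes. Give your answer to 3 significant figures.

Over Δt = 76.7 − 26.2 = 50.5 minutes, the level fell by a factor of 133/29.6 ≈ 4.4932.
n = log₂(4.4932) ≈ 2.1678 half-lives, so t½ = 50.5/2.1678 ≈ 23.296 minutes.
From t = 76.7 to t = 115: 29.6 × (1/2)^((115−76.7)/23.296) ≈ 9.4707 nM.

9.47 nM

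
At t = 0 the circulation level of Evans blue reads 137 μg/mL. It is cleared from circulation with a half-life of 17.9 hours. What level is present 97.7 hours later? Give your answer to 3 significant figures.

3.12 μg/mL

Number of half-lives: n = 97.7/17.9 ≈ 5.4581.
Remaining = 137 × (1/2)^5.4581 = 137 × 0.022748 ≈ 3.1165 μg/mL.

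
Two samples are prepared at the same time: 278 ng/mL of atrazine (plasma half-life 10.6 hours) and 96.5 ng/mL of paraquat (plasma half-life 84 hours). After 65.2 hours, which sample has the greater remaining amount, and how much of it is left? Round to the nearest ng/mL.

atrazine: 278 × (1/2)^6.1509 ≈ 3.9122 ng/mL.
paraquat: 96.5 × (1/2)^0.77619 ≈ 56.347 ng/mL.
Paraquat has more remaining, at ≈ 56.347 ng/mL.

paraquat, 56 ng/mL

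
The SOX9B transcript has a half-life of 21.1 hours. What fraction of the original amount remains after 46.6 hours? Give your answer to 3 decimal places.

n = 46.6/21.1 ≈ 2.2085 half-lives.
Fraction remaining = (1/2)^2.2085 ≈ 0.21635.

0.216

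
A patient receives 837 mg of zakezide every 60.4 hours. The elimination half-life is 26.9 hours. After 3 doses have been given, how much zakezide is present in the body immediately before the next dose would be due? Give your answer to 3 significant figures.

222 mg

The 3 doses were given 181.2, 120.8, 60.4 hours ago.
Total = 837·(1/2)^(181.2/26.9) + 837·(1/2)^(120.8/26.9) + 837·(1/2)^(60.4/26.9)
      = 7.8518 + 37.23 + 176.53 ≈ 221.61 mg.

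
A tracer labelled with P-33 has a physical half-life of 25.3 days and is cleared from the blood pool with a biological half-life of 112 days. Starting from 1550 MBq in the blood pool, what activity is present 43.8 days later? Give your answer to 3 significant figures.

356 MBq

1/t_eff = 1/t_phys + 1/t_biol = 1/25.3 + 1/112 = 0.048454 per day.
t_eff = 25.3 × 112 / (25.3 + 112) ≈ 20.638 days.
Remaining = 1550 × (1/2)^(43.8/20.638) = 1550 × (1/2)^2.1223 ≈ 356.01 MBq.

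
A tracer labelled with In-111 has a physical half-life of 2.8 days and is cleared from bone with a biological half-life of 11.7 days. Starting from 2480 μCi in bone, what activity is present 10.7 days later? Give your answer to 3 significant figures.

93.1 μCi

1/t_eff = 1/t_phys + 1/t_biol = 1/2.8 + 1/11.7 = 0.44261 per day.
t_eff = 2.8 × 11.7 / (2.8 + 11.7) ≈ 2.2593 days.
Remaining = 2480 × (1/2)^(10.7/2.2593) = 2480 × (1/2)^4.736 ≈ 93.065 μCi.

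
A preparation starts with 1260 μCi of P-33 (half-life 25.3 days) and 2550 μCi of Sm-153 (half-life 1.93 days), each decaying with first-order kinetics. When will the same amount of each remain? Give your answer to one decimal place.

Set 1260·(1/2)^(t/25.3) = 2550·(1/2)^(t/1.93).
Taking log₂: log₂(1260/2550) = t·(1/25.3 − 1/1.93).
log₂(0.49412) = -1.0171; 1/25.3 − 1/1.93 = -0.47861.
t = -1.0171 / -0.47861 ≈ 2.1251 days.

2.1 days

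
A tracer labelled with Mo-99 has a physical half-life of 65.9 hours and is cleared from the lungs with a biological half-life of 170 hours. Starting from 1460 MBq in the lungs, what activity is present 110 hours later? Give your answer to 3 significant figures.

1/t_eff = 1/t_phys + 1/t_biol = 1/65.9 + 1/170 = 0.021057 per hour.
t_eff = 65.9 × 170 / (65.9 + 170) ≈ 47.49 hours.
Remaining = 1460 × (1/2)^(110/47.49) = 1460 × (1/2)^2.3163 ≈ 293.15 MBq.

293 MBq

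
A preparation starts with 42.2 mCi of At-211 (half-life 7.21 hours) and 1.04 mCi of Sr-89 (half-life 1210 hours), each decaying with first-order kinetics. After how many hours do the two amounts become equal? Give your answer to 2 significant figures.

Set 42.2·(1/2)^(t/7.21) = 1.04·(1/2)^(t/1210).
Taking log₂: log₂(42.2/1.04) = t·(1/7.21 − 1/1210).
log₂(40.577) = 5.3426; 1/7.21 − 1/1210 = 0.13787.
t = 5.3426 / 0.13787 ≈ 38.751 hours.

39 hours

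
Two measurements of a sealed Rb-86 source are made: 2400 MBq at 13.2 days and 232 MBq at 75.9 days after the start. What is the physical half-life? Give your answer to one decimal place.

Over Δt = 75.9 − 13.2 = 62.7 days, the level fell by a factor of 2400/232 ≈ 10.345.
n = log₂(10.345) ≈ 3.3708 half-lives, so t½ = 62.7/3.3708 ≈ 18.601 days.

18.6 days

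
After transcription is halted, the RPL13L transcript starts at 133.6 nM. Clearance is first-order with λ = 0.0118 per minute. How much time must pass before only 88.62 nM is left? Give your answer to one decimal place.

t½ = ln 2 / λ = 0.69315 / 0.0118 ≈ 58.741 minutes.
Fraction remaining = 88.62/133.6 ≈ 0.66332.
n = log₂(133.6/88.62) = ln(1.5076)/ln 2 ≈ 0.59222 half-lives.
t = n × t½ = 0.59222 × 58.741 ≈ 34.788 minutes.

34.8 minutes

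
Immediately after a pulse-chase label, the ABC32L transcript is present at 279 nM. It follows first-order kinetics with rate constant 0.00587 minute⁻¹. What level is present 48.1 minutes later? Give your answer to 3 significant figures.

210 nM

t½ = ln 2 / λ = 0.69315 / 0.00587 ≈ 118.08 minutes.
Number of half-lives: n = 48.1/118.08 ≈ 0.40734.
Remaining = 279 × (1/2)^0.40734 = 279 × 0.75401 ≈ 210.37 nM.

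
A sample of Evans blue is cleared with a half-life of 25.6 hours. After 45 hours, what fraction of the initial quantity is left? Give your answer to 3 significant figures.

0.296

n = 45/25.6 ≈ 1.7578 half-lives.
Fraction remaining = (1/2)^1.7578 ≈ 0.2957.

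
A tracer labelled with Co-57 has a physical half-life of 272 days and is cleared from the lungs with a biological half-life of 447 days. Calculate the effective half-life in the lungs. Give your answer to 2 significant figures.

1/t_eff = 1/t_phys + 1/t_biol = 1/272 + 1/447 = 0.0059136 per day.
t_eff = 272 × 447 / (272 + 447) ≈ 169.1 days.

170 days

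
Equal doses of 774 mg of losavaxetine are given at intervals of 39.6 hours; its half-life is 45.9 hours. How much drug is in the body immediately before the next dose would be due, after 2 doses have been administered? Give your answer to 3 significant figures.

The 2 doses were given 79.2, 39.6 hours ago.
Total = 774·(1/2)^(79.2/45.9) + 774·(1/2)^(39.6/45.9)
      = 234.05 + 425.63 ≈ 659.68 mg.

660 mg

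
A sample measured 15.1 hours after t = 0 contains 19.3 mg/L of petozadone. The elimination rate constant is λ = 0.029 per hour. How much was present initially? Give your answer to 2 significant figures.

t½ = ln 2 / λ = 0.69315 / 0.029 ≈ 23.902 hours.
Number of half-lives elapsed: n = 15.1/23.902 ≈ 0.63176.
A₀ = A × 2^n = 19.3 × 2^0.63176 = 19.3 × 1.5494 ≈ 29.904 mg/L.

30 mg/L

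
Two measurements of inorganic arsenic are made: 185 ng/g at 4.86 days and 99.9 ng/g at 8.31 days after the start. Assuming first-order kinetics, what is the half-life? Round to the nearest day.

Over Δt = 8.31 − 4.86 = 3.45 days, the level fell by a factor of 185/99.9 ≈ 1.8519.
n = log₂(1.8519) ≈ 0.88897 half-lives, so t½ = 3.45/0.88897 ≈ 3.8809 days.

4 days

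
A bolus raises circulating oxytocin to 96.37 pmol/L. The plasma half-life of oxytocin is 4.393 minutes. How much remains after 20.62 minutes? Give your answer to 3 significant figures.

3.72 pmol/L

Number of half-lives: n = 20.62/4.393 ≈ 4.6938.
Remaining = 96.37 × (1/2)^4.6938 = 96.37 × 0.038638 ≈ 3.7236 pmol/L.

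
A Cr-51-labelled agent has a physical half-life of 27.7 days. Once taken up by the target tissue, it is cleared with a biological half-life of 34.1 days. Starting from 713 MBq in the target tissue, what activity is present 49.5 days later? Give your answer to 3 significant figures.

75.5 MBq

1/t_eff = 1/t_phys + 1/t_biol = 1/27.7 + 1/34.1 = 0.065427 per day.
t_eff = 27.7 × 34.1 / (27.7 + 34.1) ≈ 15.284 days.
Remaining = 713 × (1/2)^(49.5/15.284) = 713 × (1/2)^3.2386 ≈ 75.539 MBq.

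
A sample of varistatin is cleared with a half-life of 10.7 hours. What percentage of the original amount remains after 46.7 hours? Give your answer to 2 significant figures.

n = 46.7/10.7 ≈ 4.3645 half-lives.
Fraction remaining = (1/2)^4.3645 ≈ 0.048547, i.e. 4.8547%.

4.9%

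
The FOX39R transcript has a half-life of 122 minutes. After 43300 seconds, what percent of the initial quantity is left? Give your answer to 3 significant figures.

43300 seconds = 721.667 minutes.
n = 721.667/122 ≈ 5.9153 half-lives.
Fraction remaining = (1/2)^5.9153 ≈ 0.01657, i.e. 1.657%.

1.66%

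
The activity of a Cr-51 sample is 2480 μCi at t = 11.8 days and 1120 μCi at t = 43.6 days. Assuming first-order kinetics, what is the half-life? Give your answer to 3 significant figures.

27.7 days

Over Δt = 43.6 − 11.8 = 31.8 days, the level fell by a factor of 2480/1120 ≈ 2.2143.
n = log₂(2.2143) ≈ 1.1468 half-lives, so t½ = 31.8/1.1468 ≈ 27.728 days.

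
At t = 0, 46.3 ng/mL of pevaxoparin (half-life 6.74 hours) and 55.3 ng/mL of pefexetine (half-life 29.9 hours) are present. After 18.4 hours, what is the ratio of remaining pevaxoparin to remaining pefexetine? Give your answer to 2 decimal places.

0.19

pevaxoparin: 46.3 × (1/2)^(18.4/6.74) = 46.3 × (1/2)^2.73 ≈ 6.9788 ng/mL.
pefexetine: 55.3 × (1/2)^(18.4/29.9) = 55.3 × (1/2)^0.61538 ≈ 36.097 ng/mL.
Ratio ≈ 6.9788 / 36.097 ≈ 0.19333.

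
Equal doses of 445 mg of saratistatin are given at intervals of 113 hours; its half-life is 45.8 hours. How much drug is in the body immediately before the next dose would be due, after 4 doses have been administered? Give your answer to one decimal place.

The 4 doses were given 452, 339, 226, 113 hours ago.
Total = 445·(1/2)^(452/45.8) + 445·(1/2)^(339/45.8) + 445·(1/2)^(226/45.8) + 445·(1/2)^(113/45.8)
      = 0.47588 + 2.6316 + 14.552 + 80.472 ≈ 98.131 mg.

98.1 mg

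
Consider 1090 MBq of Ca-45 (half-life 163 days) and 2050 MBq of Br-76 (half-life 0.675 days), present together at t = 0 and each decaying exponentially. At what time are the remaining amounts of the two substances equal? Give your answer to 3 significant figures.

Set 1090·(1/2)^(t/163) = 2050·(1/2)^(t/0.675).
Taking log₂: log₂(1090/2050) = t·(1/163 − 1/0.675).
log₂(0.53171) = -0.9113; 1/163 − 1/0.675 = -1.4753.
t = -0.9113 / -1.4753 ≈ 0.61768 days.

0.618 days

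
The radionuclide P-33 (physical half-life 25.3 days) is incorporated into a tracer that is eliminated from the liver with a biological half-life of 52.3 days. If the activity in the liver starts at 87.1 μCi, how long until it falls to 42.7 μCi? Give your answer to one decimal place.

1/t_eff = 1/t_phys + 1/t_biol = 1/25.3 + 1/52.3 = 0.058646 per day.
t_eff = 25.3 × 52.3 / (25.3 + 52.3) ≈ 17.051 days.
n = log₂(87.1/42.7) ≈ 1.0284; t = 1.0284 × 17.051 ≈ 17.536 days.

17.5 days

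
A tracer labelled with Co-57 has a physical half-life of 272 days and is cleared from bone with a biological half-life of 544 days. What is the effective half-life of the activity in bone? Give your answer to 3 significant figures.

181 days

1/t_eff = 1/t_phys + 1/t_biol = 1/272 + 1/544 = 0.0055147 per day.
t_eff = 272 × 544 / (272 + 544) ≈ 181.33 days.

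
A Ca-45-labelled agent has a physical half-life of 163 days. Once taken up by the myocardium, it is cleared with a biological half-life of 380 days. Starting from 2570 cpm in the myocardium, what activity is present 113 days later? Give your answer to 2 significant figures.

1300 cpm

1/t_eff = 1/t_phys + 1/t_biol = 1/163 + 1/380 = 0.0087665 per day.
t_eff = 163 × 380 / (163 + 380) ≈ 114.07 days.
Remaining = 2570 × (1/2)^(113/114.07) = 2570 × (1/2)^0.99062 ≈ 1293.4 cpm.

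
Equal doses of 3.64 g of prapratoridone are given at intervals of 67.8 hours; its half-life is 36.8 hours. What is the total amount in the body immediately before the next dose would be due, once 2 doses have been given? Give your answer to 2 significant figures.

1.3 g

The 2 doses were given 135.6, 67.8 hours ago.
Total = 3.64·(1/2)^(135.6/36.8) + 3.64·(1/2)^(67.8/36.8)
      = 0.28306 + 1.015 ≈ 1.2981 g.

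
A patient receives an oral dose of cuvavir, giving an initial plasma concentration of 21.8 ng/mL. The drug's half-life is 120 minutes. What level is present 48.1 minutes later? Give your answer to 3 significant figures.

16.5 ng/mL

Number of half-lives: n = 48.1/120 ≈ 0.40083.
Remaining = 21.8 × (1/2)^0.40083 = 21.8 × 0.75742 ≈ 16.512 ng/mL.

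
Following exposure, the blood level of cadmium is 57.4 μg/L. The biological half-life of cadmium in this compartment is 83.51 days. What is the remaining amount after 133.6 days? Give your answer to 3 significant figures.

Number of half-lives: n = 133.6/83.51 ≈ 1.5998.
Remaining = 57.4 × (1/2)^1.5998 = 57.4 × 0.32992 ≈ 18.937 μg/L.

18.9 μg/L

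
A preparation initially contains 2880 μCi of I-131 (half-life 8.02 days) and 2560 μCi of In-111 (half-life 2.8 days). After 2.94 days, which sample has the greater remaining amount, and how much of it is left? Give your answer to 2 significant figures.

I-131, 2200 μCi

I-131: 2880 × (1/2)^0.36658 ≈ 2233.8 μCi.
In-111: 2560 × (1/2)^1.05 ≈ 1236.4 μCi.
I-131 has more remaining, at ≈ 2233.8 μCi.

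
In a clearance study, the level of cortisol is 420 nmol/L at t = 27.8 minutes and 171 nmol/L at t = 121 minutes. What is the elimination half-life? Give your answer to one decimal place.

Over Δt = 121 − 27.8 = 93.2 minutes, the level fell by a factor of 420/171 ≈ 2.4561.
n = log₂(2.4561) ≈ 1.2964 half-lives, so t½ = 93.2/1.2964 ≈ 71.892 minutes.

71.9 minutes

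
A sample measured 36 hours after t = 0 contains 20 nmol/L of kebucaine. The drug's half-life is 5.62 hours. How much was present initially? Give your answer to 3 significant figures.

1700 nmol/L

Number of half-lives elapsed: n = 36/5.62 ≈ 6.4057.
A₀ = A × 2^n = 20 × 2^6.4057 = 20 × 84.782 ≈ 1695.6 nmol/L.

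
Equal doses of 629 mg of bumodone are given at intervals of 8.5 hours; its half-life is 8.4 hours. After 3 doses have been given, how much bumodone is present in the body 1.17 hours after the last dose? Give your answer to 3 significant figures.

995 mg

The 3 doses were given 18.17, 9.67, 1.17 hours ago.
Total = 629·(1/2)^(18.17/8.4) + 629·(1/2)^(9.67/8.4) + 629·(1/2)^(1.17/8.4)
      = 140.44 + 283.21 + 571.11 ≈ 994.76 mg.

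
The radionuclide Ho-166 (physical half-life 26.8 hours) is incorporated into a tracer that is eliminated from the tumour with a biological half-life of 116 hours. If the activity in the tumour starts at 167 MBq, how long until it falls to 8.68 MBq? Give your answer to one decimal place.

92.9 hours

1/t_eff = 1/t_phys + 1/t_biol = 1/26.8 + 1/116 = 0.045934 per hour.
t_eff = 26.8 × 116 / (26.8 + 116) ≈ 21.77 hours.
n = log₂(167/8.68) ≈ 4.266; t = 4.266 × 21.77 ≈ 92.872 hours.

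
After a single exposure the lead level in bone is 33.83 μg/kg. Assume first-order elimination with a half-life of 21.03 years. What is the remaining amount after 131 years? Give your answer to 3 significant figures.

0.451 μg/kg

Number of half-lives: n = 131/21.03 ≈ 6.2292.
Remaining = 33.83 × (1/2)^6.2292 = 33.83 × 0.01333 ≈ 0.45095 μg/kg.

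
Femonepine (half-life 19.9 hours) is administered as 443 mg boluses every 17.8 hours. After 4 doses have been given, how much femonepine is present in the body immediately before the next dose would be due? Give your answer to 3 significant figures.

The 4 doses were given 71.2, 53.4, 35.6, 17.8 hours ago.
Total = 443·(1/2)^(71.2/19.9) + 443·(1/2)^(53.4/19.9) + 443·(1/2)^(35.6/19.9) + 443·(1/2)^(17.8/19.9)
      = 37.098 + 68.963 + 128.2 + 238.31 ≈ 472.57 mg.

473 mg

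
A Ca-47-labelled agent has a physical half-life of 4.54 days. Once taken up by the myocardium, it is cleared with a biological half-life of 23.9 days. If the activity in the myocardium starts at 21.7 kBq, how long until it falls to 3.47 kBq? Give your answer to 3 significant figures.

10.1 days

1/t_eff = 1/t_phys + 1/t_biol = 1/4.54 + 1/23.9 = 0.26211 per day.
t_eff = 4.54 × 23.9 / (4.54 + 23.9) ≈ 3.8153 days.
n = log₂(21.7/3.47) ≈ 2.6447; t = 2.6447 × 3.8153 ≈ 10.09 days.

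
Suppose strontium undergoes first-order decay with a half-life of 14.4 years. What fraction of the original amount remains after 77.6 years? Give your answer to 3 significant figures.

0.0239

n = 77.6/14.4 ≈ 5.3889 half-lives.
Fraction remaining = (1/2)^5.3889 ≈ 0.023866.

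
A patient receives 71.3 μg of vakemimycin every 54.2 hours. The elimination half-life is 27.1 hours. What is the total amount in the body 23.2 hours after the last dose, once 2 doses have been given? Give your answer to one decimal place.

49.2 μg

The 2 doses were given 77.4, 23.2 hours ago.
Total = 71.3·(1/2)^(77.4/27.1) + 71.3·(1/2)^(23.2/27.1)
      = 9.8474 + 39.39 ≈ 49.237 μg.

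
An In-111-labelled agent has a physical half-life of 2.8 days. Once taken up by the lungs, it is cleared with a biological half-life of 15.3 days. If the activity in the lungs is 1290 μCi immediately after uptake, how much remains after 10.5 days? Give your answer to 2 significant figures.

1/t_eff = 1/t_phys + 1/t_biol = 1/2.8 + 1/15.3 = 0.4225 per day.
t_eff = 2.8 × 15.3 / (2.8 + 15.3) ≈ 2.3669 days.
Remaining = 1290 × (1/2)^(10.5/2.3669) = 1290 × (1/2)^4.4363 ≈ 59.585 μCi.

60 μCi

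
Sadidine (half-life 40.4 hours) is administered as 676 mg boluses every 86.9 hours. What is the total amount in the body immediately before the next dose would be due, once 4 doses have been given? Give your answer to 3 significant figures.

The 4 doses were given 347.6, 260.7, 173.8, 86.9 hours ago.
Total = 676·(1/2)^(347.6/40.4) + 676·(1/2)^(260.7/40.4) + 676·(1/2)^(173.8/40.4) + 676·(1/2)^(86.9/40.4)
      = 1.7374 + 7.7163 + 34.271 + 152.21 ≈ 195.93 mg.

196 mg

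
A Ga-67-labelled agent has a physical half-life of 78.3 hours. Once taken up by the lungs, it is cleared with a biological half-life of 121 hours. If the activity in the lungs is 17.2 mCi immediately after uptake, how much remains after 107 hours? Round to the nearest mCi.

4 mCi

1/t_eff = 1/t_phys + 1/t_biol = 1/78.3 + 1/121 = 0.021036 per hour.
t_eff = 78.3 × 121 / (78.3 + 121) ≈ 47.538 hours.
Remaining = 17.2 × (1/2)^(107/47.538) = 17.2 × (1/2)^2.2508 ≈ 3.6138 mCi.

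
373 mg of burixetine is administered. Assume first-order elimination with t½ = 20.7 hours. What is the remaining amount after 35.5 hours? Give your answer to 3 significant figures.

Number of half-lives: n = 35.5/20.7 ≈ 1.715.
Remaining = 373 × (1/2)^1.715 = 373 × 0.30461 ≈ 113.62 mg.

114 mg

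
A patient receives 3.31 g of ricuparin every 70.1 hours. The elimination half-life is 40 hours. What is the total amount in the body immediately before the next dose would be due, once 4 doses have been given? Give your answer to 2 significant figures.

1.4 g

The 4 doses were given 280.4, 210.3, 140.2, 70.1 hours ago.
Total = 3.31·(1/2)^(280.4/40) + 3.31·(1/2)^(210.3/40) + 3.31·(1/2)^(140.2/40) + 3.31·(1/2)^(70.1/40)
      = 0.025681 + 0.086529 + 0.29155 + 0.98237 ≈ 1.3861 g.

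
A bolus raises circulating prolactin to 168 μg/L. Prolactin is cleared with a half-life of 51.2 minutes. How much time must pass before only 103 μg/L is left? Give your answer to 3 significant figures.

36.1 minutes

Fraction remaining = 103/168 ≈ 0.6131.
n = log₂(168/103) = ln(1.6311)/ln 2 ≈ 0.70582 half-lives.
t = n × t½ = 0.70582 × 51.2 ≈ 36.138 minutes.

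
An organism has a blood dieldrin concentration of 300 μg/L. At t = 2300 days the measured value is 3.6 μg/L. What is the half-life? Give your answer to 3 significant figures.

360 days

A/A₀ = 3.6/300 ≈ 0.012.
n = log₂(83.333) ≈ 6.3808 half-lives elapsed in 2300 days.
t½ = 2300/6.3808 ≈ 360.46 days.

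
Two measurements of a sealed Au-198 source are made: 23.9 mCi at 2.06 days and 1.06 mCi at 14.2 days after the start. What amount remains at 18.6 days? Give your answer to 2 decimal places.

Over Δt = 14.2 − 2.06 = 12.14 days, the level fell by a factor of 23.9/1.06 ≈ 22.547.
n = log₂(22.547) ≈ 4.4949 half-lives, so t½ = 12.14/4.4949 ≈ 2.7009 days.
From t = 14.2 to t = 18.6: 1.06 × (1/2)^((18.6−14.2)/2.7009) ≈ 0.34268 mCi.

0.34 mCi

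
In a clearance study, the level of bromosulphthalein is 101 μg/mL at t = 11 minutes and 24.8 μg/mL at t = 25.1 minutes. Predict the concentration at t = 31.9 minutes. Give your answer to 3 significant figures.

12.6 μg/mL

Over Δt = 25.1 − 11 = 14.1 minutes, the level fell by a factor of 101/24.8 ≈ 4.0726.
n = log₂(4.0726) ≈ 2.0259 half-lives, so t½ = 14.1/2.0259 ≈ 6.9597 minutes.
From t = 25.1 to t = 31.9: 24.8 × (1/2)^((31.9−25.1)/6.9597) ≈ 12.599 μg/mL.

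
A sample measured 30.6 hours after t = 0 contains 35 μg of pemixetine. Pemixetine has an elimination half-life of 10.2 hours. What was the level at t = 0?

280 μg

Number of half-lives elapsed: n = 30.6/10.2 ≈ 3.
A₀ = A × 2^n = 35 × 2^3 = 35 × 8 ≈ 280 μg.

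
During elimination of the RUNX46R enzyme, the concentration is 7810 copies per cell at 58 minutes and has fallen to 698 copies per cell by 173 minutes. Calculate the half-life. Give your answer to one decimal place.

33.0 minutes

Over Δt = 173 − 58 = 115 minutes, the level fell by a factor of 7810/698 ≈ 11.189.
n = log₂(11.189) ≈ 3.484 half-lives, so t½ = 115/3.484 ≈ 33.008 minutes.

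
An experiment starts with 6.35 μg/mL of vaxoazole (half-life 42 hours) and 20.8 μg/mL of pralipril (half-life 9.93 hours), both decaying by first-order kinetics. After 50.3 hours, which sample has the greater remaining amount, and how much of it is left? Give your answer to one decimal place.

vaxoazole, 2.8 μg/mL

vaxoazole: 6.35 × (1/2)^1.1976 ≈ 2.7686 μg/mL.
pralipril: 20.8 × (1/2)^5.0655 ≈ 0.62117 μg/mL.
Vaxoazole has more remaining, at ≈ 2.7686 μg/mL.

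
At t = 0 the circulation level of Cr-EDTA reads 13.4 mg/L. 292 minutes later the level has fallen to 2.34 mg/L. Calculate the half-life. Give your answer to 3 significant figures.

116 minutes

A/A₀ = 2.34/13.4 ≈ 0.17463.
n = log₂(5.7265) ≈ 2.5177 half-lives elapsed in 292 minutes.
t½ = 292/2.5177 ≈ 115.98 minutes.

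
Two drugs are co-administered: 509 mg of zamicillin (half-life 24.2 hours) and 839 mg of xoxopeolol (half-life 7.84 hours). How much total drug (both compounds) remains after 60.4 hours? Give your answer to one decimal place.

94.3 mg

zamicillin: 509 × (1/2)^(60.4/24.2) = 509 × (1/2)^2.4959 ≈ 90.237 mg.
xoxopeolol: 839 × (1/2)^(60.4/7.84) = 839 × (1/2)^7.7041 ≈ 4.0235 mg.
Total = 90.237 + 4.0235 ≈ 94.261 mg.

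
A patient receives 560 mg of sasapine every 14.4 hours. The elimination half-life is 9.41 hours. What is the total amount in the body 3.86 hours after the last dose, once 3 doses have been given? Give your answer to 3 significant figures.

The 3 doses were given 32.66, 18.26, 3.86 hours ago.
Total = 560·(1/2)^(32.66/9.41) + 560·(1/2)^(18.26/9.41) + 560·(1/2)^(3.86/9.41)
      = 50.51 + 145.9 + 421.41 ≈ 617.82 mg.

618 mg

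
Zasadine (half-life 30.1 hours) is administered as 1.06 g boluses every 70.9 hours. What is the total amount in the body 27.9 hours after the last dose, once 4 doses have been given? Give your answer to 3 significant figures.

The 4 doses were given 240.6, 169.7, 98.8, 27.9 hours ago.
Total = 1.06·(1/2)^(240.6/30.1) + 1.06·(1/2)^(169.7/30.1) + 1.06·(1/2)^(98.8/30.1) + 1.06·(1/2)^(27.9/30.1)
      = 0.0041597 + 0.021288 + 0.10895 + 0.55754 ≈ 0.69194 g.

0.692 g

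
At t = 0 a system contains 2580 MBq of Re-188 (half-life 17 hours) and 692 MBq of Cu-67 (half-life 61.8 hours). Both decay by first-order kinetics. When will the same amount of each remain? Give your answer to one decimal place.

Set 2580·(1/2)^(t/17) = 692·(1/2)^(t/61.8).
Taking log₂: log₂(2580/692) = t·(1/17 − 1/61.8).
log₂(3.7283) = 1.8985; 1/17 − 1/61.8 = 0.042642.
t = 1.8985 / 0.042642 ≈ 44.522 hours.

44.5 hours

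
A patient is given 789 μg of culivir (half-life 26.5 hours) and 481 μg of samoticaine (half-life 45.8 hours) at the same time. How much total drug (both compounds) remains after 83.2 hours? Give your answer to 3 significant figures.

culivir: 789 × (1/2)^(83.2/26.5) = 789 × (1/2)^3.1396 ≈ 89.527 μg.
samoticaine: 481 × (1/2)^(83.2/45.8) = 481 × (1/2)^1.8166 ≈ 136.55 μg.
Total = 89.527 + 136.55 ≈ 226.08 μg.

226 μg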